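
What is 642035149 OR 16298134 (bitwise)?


0b100110010001001010110111001101 | 0b111110001011000010010110 = 0b100110111111001011110111011111 = 654097887

654097887


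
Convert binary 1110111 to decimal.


1110111 in decimal = 119

119


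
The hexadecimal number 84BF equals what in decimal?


84BF hex = 33983 decimal

33983


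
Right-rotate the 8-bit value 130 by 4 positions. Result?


Rotate 0b10000010 right by 4 (8-bit) = 0b101000 = 40

40


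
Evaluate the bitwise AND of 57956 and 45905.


0b1110001001100100 & 0b1011001101010001 = 0b1010001001000000 = 41536

41536


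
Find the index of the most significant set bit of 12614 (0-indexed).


0b11000101000110. Highest set bit at position 13

13


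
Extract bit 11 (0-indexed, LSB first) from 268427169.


0b1111111111111101111110100001, position 11 = 1

1


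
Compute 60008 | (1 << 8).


60008 | (1 << 8) = 60008 | 256 = 60264

60264


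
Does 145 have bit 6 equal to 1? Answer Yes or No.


0b10010001, bit 6 = 0. No

No


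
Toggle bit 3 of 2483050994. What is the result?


2483050994 ^ (1 << 3) = 2483050994 ^ 8 = 2483051002

2483051002


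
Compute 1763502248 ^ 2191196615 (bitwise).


0b1101001000111001110100010101000 ^ 0b10000010100110110000000111000111 = 0b11101011100001111110100101101111 = 3951552879

3951552879


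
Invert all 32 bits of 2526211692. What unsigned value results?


2526211692 ^ 4294967295 = 1768755603

1768755603


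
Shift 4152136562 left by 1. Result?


0b11110111011111001001001101110010 << 1 = 0b111101110111110010010011011100100 = 8304273124

8304273124


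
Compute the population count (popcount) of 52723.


0b1100110111110011 has 11 set bits

11


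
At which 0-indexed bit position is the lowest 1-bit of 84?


0b1010100. Lowest set bit at position 2

2


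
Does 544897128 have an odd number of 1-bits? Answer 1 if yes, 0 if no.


0b100000011110100111100001101000 has 13 ones => parity 1

1


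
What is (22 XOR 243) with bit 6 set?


Step 1: 22 ^ 243 = 229
Step 2: 229 | (1 << 6) = 229 | 64 = 229

229


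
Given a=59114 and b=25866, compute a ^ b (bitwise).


59114 ^ 25866 = 33760

33760


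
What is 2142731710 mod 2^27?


2142731710 & 134217727 = 129465790

129465790


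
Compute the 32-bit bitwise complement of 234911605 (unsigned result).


~0b1110000000000111011101110101 = 0b11110001111111111000100010001010 = 4060055690 (32-bit unsigned)

4060055690


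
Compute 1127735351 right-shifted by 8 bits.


0b1000011001101111110000000110111 >> 8 = 0b10000110011011111100000 = 4405216

4405216


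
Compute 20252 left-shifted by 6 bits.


0b100111100011100 << 6 = 0b100111100011100000000 = 1296128

1296128


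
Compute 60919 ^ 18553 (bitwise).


0b1110110111110111 ^ 0b100100001111001 = 0b1010010110001110 = 42382

42382


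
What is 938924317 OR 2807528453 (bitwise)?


0b110111111101101101100100011101 | 0b10100111010101110111110000000101 = 0b10110111111101111111110100011101 = 3086482717

3086482717


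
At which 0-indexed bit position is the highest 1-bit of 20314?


0b100111101011010. Highest set bit at position 14

14


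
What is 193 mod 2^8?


193 & 255 = 193

193


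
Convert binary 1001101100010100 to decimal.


1001101100010100 in decimal = 39700

39700


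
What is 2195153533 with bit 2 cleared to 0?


2195153533 & ~(1 << 2) = 2195153529

2195153529


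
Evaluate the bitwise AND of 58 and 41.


0b111010 & 0b101001 = 0b101000 = 40

40


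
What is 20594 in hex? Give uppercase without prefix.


20594 = 5072 hex

5072


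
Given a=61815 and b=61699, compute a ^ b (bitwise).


61815 ^ 61699 = 116

116


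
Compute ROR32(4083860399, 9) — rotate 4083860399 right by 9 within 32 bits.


Rotate 0b11110011011010101100001110101111 right by 9 (32-bit) = 0b11010111111110011011010101100001 = 3623466337

3623466337


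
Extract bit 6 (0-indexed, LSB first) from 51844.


0b1100101010000100, position 6 = 0

0


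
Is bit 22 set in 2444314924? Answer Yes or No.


0b10010001101100010100100100101100, bit 22 = 0. No

No


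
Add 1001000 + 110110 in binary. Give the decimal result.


1001000 + 110110 = 1111110 = 126

126


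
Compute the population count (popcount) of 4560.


0b1000111010000 has 5 set bits

5


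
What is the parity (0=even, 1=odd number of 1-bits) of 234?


0b11101010 has 5 ones => parity 1

1


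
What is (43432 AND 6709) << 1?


Step 1: 43432 & 6709 = 2080
Step 2: 2080 << 1 = 4160

4160


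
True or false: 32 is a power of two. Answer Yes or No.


0b100000. Only one bit set => Yes

Yes


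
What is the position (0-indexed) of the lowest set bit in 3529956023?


0b11010010011001101101101010110111. Lowest set bit at position 0

0


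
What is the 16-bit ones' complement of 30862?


30862 ^ 65535 = 34673

34673


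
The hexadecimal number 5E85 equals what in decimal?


5E85 hex = 24197 decimal

24197


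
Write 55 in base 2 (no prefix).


55 = 110111 in binary

110111


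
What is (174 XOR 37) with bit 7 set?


Step 1: 174 ^ 37 = 139
Step 2: 139 | (1 << 7) = 139 | 128 = 139

139


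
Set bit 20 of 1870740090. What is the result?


1870740090 | (1 << 20) = 1870740090 | 1048576 = 1871788666

1871788666


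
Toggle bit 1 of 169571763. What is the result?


169571763 ^ (1 << 1) = 169571763 ^ 2 = 169571761

169571761


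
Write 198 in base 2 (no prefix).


198 = 11000110 in binary

11000110


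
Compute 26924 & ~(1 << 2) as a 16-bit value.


26924 & ~(1 << 2) = 26920

26920


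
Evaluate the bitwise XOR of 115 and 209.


0b1110011 ^ 0b11010001 = 0b10100010 = 162

162


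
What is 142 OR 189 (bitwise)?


0b10001110 | 0b10111101 = 0b10111111 = 191

191


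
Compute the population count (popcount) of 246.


0b11110110 has 6 set bits

6


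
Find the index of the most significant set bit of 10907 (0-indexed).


0b10101010011011. Highest set bit at position 13

13


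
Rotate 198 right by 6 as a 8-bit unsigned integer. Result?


Rotate 0b11000110 right by 6 (8-bit) = 0b11011 = 27

27


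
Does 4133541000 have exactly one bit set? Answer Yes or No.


0b11110110011000001101010010001000. Multiple bits set => No

No


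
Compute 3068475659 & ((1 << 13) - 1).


3068475659 & 8191 = 6411

6411


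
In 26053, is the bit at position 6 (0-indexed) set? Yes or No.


0b110010111000101, bit 6 = 1. Yes

Yes


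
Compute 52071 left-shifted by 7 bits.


0b1100101101100111 << 7 = 0b11001011011001110000000 = 6665088

6665088


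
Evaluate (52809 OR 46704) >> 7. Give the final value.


Step 1: 52809 | 46704 = 65145
Step 2: 65145 >> 7 = 508

508


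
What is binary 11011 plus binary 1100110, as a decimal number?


11011 + 1100110 = 10000001 = 129

129


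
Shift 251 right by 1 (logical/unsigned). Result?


0b11111011 >> 1 = 0b1111101 = 125

125


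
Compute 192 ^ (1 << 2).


192 ^ (1 << 2) = 192 ^ 4 = 196

196


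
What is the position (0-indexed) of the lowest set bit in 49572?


0b1100000110100100. Lowest set bit at position 2

2


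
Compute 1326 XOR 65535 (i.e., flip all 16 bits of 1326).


1326 ^ 65535 = 64209

64209


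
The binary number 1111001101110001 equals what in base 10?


1111001101110001 in decimal = 62321

62321


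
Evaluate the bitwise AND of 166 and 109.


0b10100110 & 0b1101101 = 0b100100 = 36

36


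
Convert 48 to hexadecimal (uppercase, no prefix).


48 = 30 hex

30


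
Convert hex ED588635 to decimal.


ED588635 hex = 3982001717 decimal

3982001717


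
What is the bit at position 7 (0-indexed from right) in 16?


0b10000, position 7 = 0

0


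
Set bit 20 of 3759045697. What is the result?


3759045697 | (1 << 20) = 3759045697 | 1048576 = 3760094273

3760094273


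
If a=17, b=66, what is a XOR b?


17 ^ 66 = 83

83


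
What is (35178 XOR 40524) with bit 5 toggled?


Step 1: 35178 ^ 40524 = 5926
Step 2: 5926 ^ (1 << 5) = 5926 ^ 32 = 5894

5894


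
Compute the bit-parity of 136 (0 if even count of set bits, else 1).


0b10001000 has 2 ones => parity 0

0


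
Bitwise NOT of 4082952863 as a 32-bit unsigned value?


~0b11110011010111001110101010011111 = 0b1100101000110001010101100000 = 212014432 (32-bit unsigned)

212014432


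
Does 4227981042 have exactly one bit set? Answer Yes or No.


0b11111100000000011101111011110010. Multiple bits set => No

No


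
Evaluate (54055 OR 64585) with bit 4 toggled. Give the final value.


Step 1: 54055 | 64585 = 65391
Step 2: 65391 ^ (1 << 4) = 65391 ^ 16 = 65407

65407


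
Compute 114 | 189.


0b1110010 | 0b10111101 = 0b11111111 = 255

255


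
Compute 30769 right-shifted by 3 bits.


0b111100000110001 >> 3 = 0b111100000110 = 3846

3846


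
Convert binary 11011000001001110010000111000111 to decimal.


11011000001001110010000111000111 in decimal = 3626443207

3626443207


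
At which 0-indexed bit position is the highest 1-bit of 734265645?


0b101011110001000000000100101101. Highest set bit at position 29

29


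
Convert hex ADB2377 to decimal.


ADB2377 hex = 182133623 decimal

182133623


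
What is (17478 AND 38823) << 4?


Step 1: 17478 & 38823 = 1030
Step 2: 1030 << 4 = 16480

16480


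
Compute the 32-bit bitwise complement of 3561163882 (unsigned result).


~0b11010100010000110000110001101010 = 0b101011101111001111001110010101 = 733803413 (32-bit unsigned)

733803413


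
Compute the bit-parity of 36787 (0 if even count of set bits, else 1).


0b1000111110110011 has 10 ones => parity 0

0


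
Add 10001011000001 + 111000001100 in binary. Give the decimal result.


10001011000001 + 111000001100 = 11000011001101 = 12493

12493


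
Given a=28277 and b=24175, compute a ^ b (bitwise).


28277 ^ 24175 = 12314

12314


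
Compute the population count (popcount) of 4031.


0b111110111111 has 11 set bits

11


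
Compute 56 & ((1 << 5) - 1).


56 & 31 = 24

24


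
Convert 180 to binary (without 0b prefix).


180 = 10110100 in binary

10110100


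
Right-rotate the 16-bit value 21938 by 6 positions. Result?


Rotate 0b101010110110010 right by 6 (16-bit) = 0b1100100101010110 = 51542

51542


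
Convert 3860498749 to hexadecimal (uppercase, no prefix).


3860498749 = E61A893D hex

E61A893D


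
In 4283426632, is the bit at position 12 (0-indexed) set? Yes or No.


0b11111111010011111110011101001000, bit 12 = 0. No

No


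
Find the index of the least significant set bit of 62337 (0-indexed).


0b1111001110000001. Lowest set bit at position 0

0


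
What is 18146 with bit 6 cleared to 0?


18146 & ~(1 << 6) = 18082

18082


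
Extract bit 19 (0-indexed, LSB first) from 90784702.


0b101011010010100001110111110, position 19 = 1

1


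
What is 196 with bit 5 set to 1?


196 | (1 << 5) = 196 | 32 = 228

228


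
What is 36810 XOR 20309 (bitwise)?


0b1000111111001010 ^ 0b100111101010101 = 0b1100000010011111 = 49311

49311


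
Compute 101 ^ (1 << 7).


101 ^ (1 << 7) = 101 ^ 128 = 229

229


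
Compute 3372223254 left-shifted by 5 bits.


0b11001001000000000000101100010110 << 5 = 0b1100100100000000000010110001011000000 = 107911144128

107911144128


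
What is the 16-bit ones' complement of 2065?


2065 ^ 65535 = 63470

63470


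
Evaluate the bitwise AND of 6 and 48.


0b110 & 0b110000 = 0b0 = 0

0


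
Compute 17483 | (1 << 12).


17483 | (1 << 12) = 17483 | 4096 = 21579

21579


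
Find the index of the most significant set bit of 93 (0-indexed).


0b1011101. Highest set bit at position 6

6


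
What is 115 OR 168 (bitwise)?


0b1110011 | 0b10101000 = 0b11111011 = 251

251


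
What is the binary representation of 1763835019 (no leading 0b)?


1763835019 = 1101001001000011111110010001011 in binary

1101001001000011111110010001011


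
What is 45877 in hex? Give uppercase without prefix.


45877 = B335 hex

B335


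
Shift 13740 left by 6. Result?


0b11010110101100 << 6 = 0b11010110101100000000 = 879360

879360


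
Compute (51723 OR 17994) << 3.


Step 1: 51723 | 17994 = 52811
Step 2: 52811 << 3 = 422488

422488


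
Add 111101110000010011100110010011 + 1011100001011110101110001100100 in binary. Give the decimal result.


111101110000010011100110010011 + 1011100001011110101110001100100 = 10011001111100001001010111110111 = 2582681079

2582681079


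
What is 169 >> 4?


0b10101001 >> 4 = 0b1010 = 10

10


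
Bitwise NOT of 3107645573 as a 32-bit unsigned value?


~0b10111001001110101110100010000101 = 0b1000110110001010001011101111010 = 1187321722 (32-bit unsigned)

1187321722


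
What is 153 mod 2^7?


153 & 127 = 25

25


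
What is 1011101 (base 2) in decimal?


1011101 in decimal = 93

93


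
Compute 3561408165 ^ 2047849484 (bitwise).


0b11010100010001101100011010100101 ^ 0b1111010000011111011010000001100 = 0b10101110010010010111001010101001 = 2924049065

2924049065


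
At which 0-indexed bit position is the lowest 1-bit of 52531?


0b1100110100110011. Lowest set bit at position 0

0


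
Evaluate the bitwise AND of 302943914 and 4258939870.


0b10010000011101000111010101010 & 0b11111101110110100100001111011110 = 0b10000000010100000001010001010 = 269091466

269091466


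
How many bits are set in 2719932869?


0b10100010000111101110000111000101 has 15 set bits

15


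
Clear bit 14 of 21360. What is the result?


21360 & ~(1 << 14) = 4976

4976


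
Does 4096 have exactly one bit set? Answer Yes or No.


0b1000000000000. Only one bit set => Yes

Yes


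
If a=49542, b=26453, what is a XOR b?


49542 ^ 26453 = 42707

42707


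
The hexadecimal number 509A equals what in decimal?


509A hex = 20634 decimal

20634


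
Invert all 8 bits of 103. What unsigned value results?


103 ^ 255 = 152

152


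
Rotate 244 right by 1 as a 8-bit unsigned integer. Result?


Rotate 0b11110100 right by 1 (8-bit) = 0b1111010 = 122

122


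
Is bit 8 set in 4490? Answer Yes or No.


0b1000110001010, bit 8 = 1. Yes

Yes


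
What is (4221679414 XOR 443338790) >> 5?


Step 1: 4221679414 ^ 443338790 = 3788334864
Step 2: 3788334864 >> 5 = 118385464

118385464


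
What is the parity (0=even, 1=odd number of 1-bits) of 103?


0b1100111 has 5 ones => parity 1

1


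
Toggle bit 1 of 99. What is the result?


99 ^ (1 << 1) = 99 ^ 2 = 97

97


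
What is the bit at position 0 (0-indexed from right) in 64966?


0b1111110111000110, position 0 = 0

0


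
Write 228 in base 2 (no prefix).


228 = 11100100 in binary

11100100


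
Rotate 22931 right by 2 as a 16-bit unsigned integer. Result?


Rotate 0b101100110010011 right by 2 (16-bit) = 0b1101011001100100 = 54884

54884


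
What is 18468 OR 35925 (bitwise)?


0b100100000100100 | 0b1000110001010101 = 0b1100110001110101 = 52341

52341


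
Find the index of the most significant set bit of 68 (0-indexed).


0b1000100. Highest set bit at position 6

6


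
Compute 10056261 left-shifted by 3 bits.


0b100110010111001001000101 << 3 = 0b100110010111001001000101000 = 80450088

80450088


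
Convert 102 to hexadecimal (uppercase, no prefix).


102 = 66 hex

66


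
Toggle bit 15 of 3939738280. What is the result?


3939738280 ^ (1 << 15) = 3939738280 ^ 32768 = 3939705512

3939705512


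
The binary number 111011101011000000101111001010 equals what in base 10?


111011101011000000101111001010 in decimal = 1001130954

1001130954


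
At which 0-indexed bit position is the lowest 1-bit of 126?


0b1111110. Lowest set bit at position 1

1


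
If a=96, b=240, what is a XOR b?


96 ^ 240 = 144

144


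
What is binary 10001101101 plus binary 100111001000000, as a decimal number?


10001101101 + 100111001000000 = 101001010101101 = 21165

21165


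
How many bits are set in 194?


0b11000010 has 3 set bits

3


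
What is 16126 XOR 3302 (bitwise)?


0b11111011111110 ^ 0b110011100110 = 0b11001000011000 = 12824

12824


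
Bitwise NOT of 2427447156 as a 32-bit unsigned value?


~0b10010000101011111110011101110100 = 0b1101111010100000001100010001011 = 1867520139 (32-bit unsigned)

1867520139


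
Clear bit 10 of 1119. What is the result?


1119 & ~(1 << 10) = 95

95


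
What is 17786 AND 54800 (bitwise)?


0b100010101111010 & 0b1101011000010000 = 0b100010000010000 = 17424

17424


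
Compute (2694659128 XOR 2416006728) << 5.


Step 1: 2694659128 ^ 2416006728 = 815557232
Step 2: 815557232 << 5 = 26097831424

26097831424


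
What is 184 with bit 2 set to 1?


184 | (1 << 2) = 184 | 4 = 188

188


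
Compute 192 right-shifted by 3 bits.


0b11000000 >> 3 = 0b11000 = 24

24


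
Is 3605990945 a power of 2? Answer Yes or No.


0b11010110111011110000111000100001. Multiple bits set => No

No


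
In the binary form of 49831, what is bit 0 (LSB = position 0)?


0b1100001010100111, position 0 = 1

1


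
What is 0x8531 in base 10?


8531 hex = 34097 decimal

34097


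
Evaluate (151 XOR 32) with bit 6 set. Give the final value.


Step 1: 151 ^ 32 = 183
Step 2: 183 | (1 << 6) = 183 | 64 = 247

247


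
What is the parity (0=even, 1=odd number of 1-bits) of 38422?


0b1001011000010110 has 7 ones => parity 1

1


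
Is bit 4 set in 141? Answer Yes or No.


0b10001101, bit 4 = 0. No

No


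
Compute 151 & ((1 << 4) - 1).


151 & 15 = 7

7


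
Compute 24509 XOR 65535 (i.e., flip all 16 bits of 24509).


24509 ^ 65535 = 41026

41026


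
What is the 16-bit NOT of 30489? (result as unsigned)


~0b111011100011001 = 0b1000100011100110 = 35046 (16-bit unsigned)

35046


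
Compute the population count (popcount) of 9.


0b1001 has 2 set bits

2


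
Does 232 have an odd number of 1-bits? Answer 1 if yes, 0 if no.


0b11101000 has 4 ones => parity 0

0


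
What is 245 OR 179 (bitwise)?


0b11110101 | 0b10110011 = 0b11110111 = 247

247


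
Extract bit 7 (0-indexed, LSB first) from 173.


0b10101101, position 7 = 1

1


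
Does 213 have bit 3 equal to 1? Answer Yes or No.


0b11010101, bit 3 = 0. No

No


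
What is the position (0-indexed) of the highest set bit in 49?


0b110001. Highest set bit at position 5

5


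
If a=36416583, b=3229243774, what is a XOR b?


36416583 ^ 3229243774 = 3260151097

3260151097


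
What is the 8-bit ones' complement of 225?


225 ^ 255 = 30

30


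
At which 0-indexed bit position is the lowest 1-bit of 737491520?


0b101011111101010011101001000000. Lowest set bit at position 6

6


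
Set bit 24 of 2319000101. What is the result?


2319000101 | (1 << 24) = 2319000101 | 16777216 = 2335777317

2335777317


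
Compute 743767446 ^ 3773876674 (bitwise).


0b101100010101001111110110010110 ^ 0b11100000111100001100100111000010 = 0b11001100101001000011010001010100 = 3433313364

3433313364


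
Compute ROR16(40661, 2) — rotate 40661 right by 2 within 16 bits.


Rotate 0b1001111011010101 right by 2 (16-bit) = 0b110011110110101 = 26549

26549


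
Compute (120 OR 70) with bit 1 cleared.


Step 1: 120 | 70 = 126
Step 2: 126 & ~(1 << 1) = 124

124


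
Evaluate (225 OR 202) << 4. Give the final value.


Step 1: 225 | 202 = 235
Step 2: 235 << 4 = 3760

3760


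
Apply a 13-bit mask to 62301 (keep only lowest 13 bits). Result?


62301 & 8191 = 4957

4957


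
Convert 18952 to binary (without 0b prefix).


18952 = 100101000001000 in binary

100101000001000


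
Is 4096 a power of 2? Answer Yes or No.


0b1000000000000. Only one bit set => Yes

Yes


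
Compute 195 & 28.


0b11000011 & 0b11100 = 0b0 = 0

0


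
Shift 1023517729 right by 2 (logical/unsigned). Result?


0b111101000000011010010000100001 >> 2 = 0b1111010000000110100100001000 = 255879432

255879432


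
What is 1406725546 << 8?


0b1010011110110001110110110101010 << 8 = 0b101001111011000111011011010101000000000 = 360121739776

360121739776


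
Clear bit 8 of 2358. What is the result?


2358 & ~(1 << 8) = 2102

2102


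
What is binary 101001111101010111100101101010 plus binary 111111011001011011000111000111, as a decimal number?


101001111101010111100101101010 + 111111011001011011000111000111 = 1101001010110110010101100110001 = 1767582513

1767582513


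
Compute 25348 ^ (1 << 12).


25348 ^ (1 << 12) = 25348 ^ 4096 = 29444

29444


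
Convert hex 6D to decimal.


6D hex = 109 decimal

109


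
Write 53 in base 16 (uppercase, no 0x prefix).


53 = 35 hex

35


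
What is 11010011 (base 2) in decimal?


11010011 in decimal = 211

211


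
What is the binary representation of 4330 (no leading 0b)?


4330 = 1000011101010 in binary

1000011101010


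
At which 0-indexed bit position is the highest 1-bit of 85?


0b1010101. Highest set bit at position 6

6


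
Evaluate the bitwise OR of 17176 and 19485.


0b100001100011000 | 0b100110000011101 = 0b100111100011101 = 20253

20253


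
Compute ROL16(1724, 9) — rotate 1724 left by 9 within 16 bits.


Rotate 0b11010111100 left by 9 (16-bit) = 0b111100000001101 = 30733

30733


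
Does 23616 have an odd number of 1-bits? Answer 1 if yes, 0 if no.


0b101110001000000 has 5 ones => parity 1

1


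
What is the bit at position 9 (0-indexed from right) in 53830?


0b1101001001000110, position 9 = 1

1


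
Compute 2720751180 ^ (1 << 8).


2720751180 ^ (1 << 8) = 2720751180 ^ 256 = 2720751436

2720751436


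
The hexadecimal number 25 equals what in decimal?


25 hex = 37 decimal

37


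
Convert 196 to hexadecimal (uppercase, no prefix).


196 = C4 hex

C4


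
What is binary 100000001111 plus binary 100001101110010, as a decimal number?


100000001111 + 100001101110010 = 100101110000001 = 19329

19329


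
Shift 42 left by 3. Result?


0b101010 << 3 = 0b101010000 = 336

336


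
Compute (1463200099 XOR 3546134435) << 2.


Step 1: 1463200099 ^ 3546134435 = 2221612736
Step 2: 2221612736 << 2 = 8886450944

8886450944


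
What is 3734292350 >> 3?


0b11011110100101001100011101111110 >> 3 = 0b11011110100101001100011101111 = 466786543

466786543


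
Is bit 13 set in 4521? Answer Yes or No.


0b1000110101001, bit 13 = 0. No

No


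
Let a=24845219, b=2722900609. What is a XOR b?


24845219 ^ 2722900609 = 2738303266

2738303266


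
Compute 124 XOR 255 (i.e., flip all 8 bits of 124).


124 ^ 255 = 131

131


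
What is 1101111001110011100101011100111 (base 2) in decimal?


1101111001110011100101011100111 in decimal = 1866058471

1866058471


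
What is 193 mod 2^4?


193 & 15 = 1

1


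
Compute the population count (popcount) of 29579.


0b111001110001011 has 9 set bits

9


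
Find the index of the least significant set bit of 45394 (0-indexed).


0b1011000101010010. Lowest set bit at position 1

1


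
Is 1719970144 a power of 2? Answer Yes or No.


0b1100110100001001010100101100000. Multiple bits set => No

No


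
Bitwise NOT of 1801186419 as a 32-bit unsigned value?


~0b1101011010110111110110001110011 = 0b10010100101001000001001110001100 = 2493780876 (32-bit unsigned)

2493780876


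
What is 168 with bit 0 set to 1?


168 | (1 << 0) = 168 | 1 = 169

169


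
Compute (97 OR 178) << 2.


Step 1: 97 | 178 = 243
Step 2: 243 << 2 = 972

972


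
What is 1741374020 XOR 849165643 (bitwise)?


0b1100111110010110100001001000100 ^ 0b110010100111010011110101001011 = 0b1010101010101100111111100001111 = 1431731983

1431731983


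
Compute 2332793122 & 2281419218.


0b10001011000010111001100100100010 & 0b10000111111110111011000111010010 = 0b10000011000010111001000100000010 = 2198573314

2198573314


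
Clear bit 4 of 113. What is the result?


113 & ~(1 << 4) = 97

97


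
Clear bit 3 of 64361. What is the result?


64361 & ~(1 << 3) = 64353

64353


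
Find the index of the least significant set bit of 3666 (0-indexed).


0b111001010010. Lowest set bit at position 1

1


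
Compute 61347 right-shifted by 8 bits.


0b1110111110100011 >> 8 = 0b11101111 = 239

239


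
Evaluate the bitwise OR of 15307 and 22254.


0b11101111001011 | 0b101011011101110 = 0b111111111101111 = 32751

32751


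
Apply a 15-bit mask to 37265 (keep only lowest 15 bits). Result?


37265 & 32767 = 4497

4497


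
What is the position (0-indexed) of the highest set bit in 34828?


0b1000100000001100. Highest set bit at position 15

15


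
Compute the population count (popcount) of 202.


0b11001010 has 4 set bits

4


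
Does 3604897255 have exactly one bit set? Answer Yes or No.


0b11010110110111100101110111100111. Multiple bits set => No

No


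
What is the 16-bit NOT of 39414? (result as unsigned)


~0b1001100111110110 = 0b110011000001001 = 26121 (16-bit unsigned)

26121


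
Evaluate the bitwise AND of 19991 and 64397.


0b100111000010111 & 0b1111101110001101 = 0b100101000000101 = 18949

18949


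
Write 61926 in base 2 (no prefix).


61926 = 1111000111100110 in binary

1111000111100110


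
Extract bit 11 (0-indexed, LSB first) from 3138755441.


0b10111011000101011001101101110001, position 11 = 1

1


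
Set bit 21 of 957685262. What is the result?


957685262 | (1 << 21) = 957685262 | 2097152 = 959782414

959782414


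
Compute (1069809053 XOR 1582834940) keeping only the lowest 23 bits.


Step 1: 1069809053 ^ 1582834940 = 1637603681
Step 2: 1637603681 & 8388607 = 1825121

1825121


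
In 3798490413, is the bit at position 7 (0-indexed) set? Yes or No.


0b11100010011010000101110100101101, bit 7 = 0. No

No


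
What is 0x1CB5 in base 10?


1CB5 hex = 7349 decimal

7349


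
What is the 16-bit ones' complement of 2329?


2329 ^ 65535 = 63206

63206


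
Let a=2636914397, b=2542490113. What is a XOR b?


2636914397 ^ 2542490113 = 178736348

178736348


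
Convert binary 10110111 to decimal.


10110111 in decimal = 183

183


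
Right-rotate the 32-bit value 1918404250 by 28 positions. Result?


Rotate 0b1110010010110001000011010011010 right by 28 (32-bit) = 0b100101100010000110100110100111 = 629696935

629696935


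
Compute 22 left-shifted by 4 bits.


0b10110 << 4 = 0b101100000 = 352

352


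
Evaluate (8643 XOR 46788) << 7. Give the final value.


Step 1: 8643 ^ 46788 = 38663
Step 2: 38663 << 7 = 4948864

4948864


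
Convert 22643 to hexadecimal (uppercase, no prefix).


22643 = 5873 hex

5873


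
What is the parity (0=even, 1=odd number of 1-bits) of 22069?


0b101011000110101 has 8 ones => parity 0

0


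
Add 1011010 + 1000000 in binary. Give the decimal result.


1011010 + 1000000 = 10011010 = 154

154


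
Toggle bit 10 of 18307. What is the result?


18307 ^ (1 << 10) = 18307 ^ 1024 = 17283

17283


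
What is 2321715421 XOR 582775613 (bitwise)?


0b10001010011000101001000011011101 ^ 0b100010101111000111001100111101 = 0b10101000110111101110001111100000 = 2833179616

2833179616


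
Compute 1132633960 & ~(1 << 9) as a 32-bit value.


1132633960 & ~(1 << 9) = 1132633448

1132633448


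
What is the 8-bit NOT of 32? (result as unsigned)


~0b100000 = 0b11011111 = 223 (8-bit unsigned)

223


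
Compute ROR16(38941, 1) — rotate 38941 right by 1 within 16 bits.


Rotate 0b1001100000011101 right by 1 (16-bit) = 0b1100110000001110 = 52238

52238


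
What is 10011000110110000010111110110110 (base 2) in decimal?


10011000110110000010111110110110 in decimal = 2564304822

2564304822


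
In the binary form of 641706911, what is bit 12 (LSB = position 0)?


0b100110001111111010101110011111, position 12 = 0

0


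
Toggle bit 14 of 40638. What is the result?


40638 ^ (1 << 14) = 40638 ^ 16384 = 57022

57022


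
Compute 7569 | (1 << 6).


7569 | (1 << 6) = 7569 | 64 = 7633

7633


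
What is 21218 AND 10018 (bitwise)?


0b101001011100010 & 0b10011100100010 = 0b1000100010 = 546

546


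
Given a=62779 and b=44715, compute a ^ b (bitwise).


62779 ^ 44715 = 23440

23440


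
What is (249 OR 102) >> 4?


Step 1: 249 | 102 = 255
Step 2: 255 >> 4 = 15

15


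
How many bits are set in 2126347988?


0b1111110101111010111111011010100 has 22 set bits

22


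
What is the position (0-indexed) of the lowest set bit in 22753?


0b101100011100001. Lowest set bit at position 0

0


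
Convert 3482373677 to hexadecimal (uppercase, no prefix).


3482373677 = CF90CE2D hex

CF90CE2D


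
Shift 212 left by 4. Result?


0b11010100 << 4 = 0b110101000000 = 3392

3392


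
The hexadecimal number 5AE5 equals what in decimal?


5AE5 hex = 23269 decimal

23269


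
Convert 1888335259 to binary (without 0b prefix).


1888335259 = 1110000100011011011010110011011 in binary

1110000100011011011010110011011


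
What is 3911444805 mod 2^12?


3911444805 & 4095 = 2373

2373


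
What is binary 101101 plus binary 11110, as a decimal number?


101101 + 11110 = 1001011 = 75

75


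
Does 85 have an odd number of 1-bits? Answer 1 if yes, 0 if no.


0b1010101 has 4 ones => parity 0

0


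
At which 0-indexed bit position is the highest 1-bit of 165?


0b10100101. Highest set bit at position 7

7


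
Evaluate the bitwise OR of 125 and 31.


0b1111101 | 0b11111 = 0b1111111 = 127

127


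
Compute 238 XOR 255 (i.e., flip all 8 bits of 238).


238 ^ 255 = 17

17


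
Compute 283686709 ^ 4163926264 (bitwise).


0b10000111010001011011100110101 ^ 0b11111000001100000111100011111000 = 0b11101000110110001100111111001101 = 3906523085

3906523085


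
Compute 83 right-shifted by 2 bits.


0b1010011 >> 2 = 0b10100 = 20

20


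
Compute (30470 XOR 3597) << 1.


Step 1: 30470 ^ 3597 = 30987
Step 2: 30987 << 1 = 61974

61974


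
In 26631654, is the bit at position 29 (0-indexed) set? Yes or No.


0b1100101100101110111100110, bit 29 = 0. No

No


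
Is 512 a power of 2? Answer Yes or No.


0b1000000000. Only one bit set => Yes

Yes


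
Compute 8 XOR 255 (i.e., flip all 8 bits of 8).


8 ^ 255 = 247

247


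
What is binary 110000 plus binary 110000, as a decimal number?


110000 + 110000 = 1100000 = 96

96


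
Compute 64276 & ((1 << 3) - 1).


64276 & 7 = 4

4


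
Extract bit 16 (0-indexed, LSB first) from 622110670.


0b100101000101001010011111001110, position 16 = 0

0


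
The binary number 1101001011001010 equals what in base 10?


1101001011001010 in decimal = 53962

53962


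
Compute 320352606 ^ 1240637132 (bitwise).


0b10011000110000011000101011110 ^ 0b1001001111100101001111011001100 = 0b1011010111010101010111110010010 = 1525329810

1525329810


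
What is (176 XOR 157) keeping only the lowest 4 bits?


Step 1: 176 ^ 157 = 45
Step 2: 45 & 15 = 13

13


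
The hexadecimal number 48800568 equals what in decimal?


48800568 hex = 1216349544 decimal

1216349544


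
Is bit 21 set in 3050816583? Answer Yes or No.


0b10110101110101111100010001000111, bit 21 = 0. No

No


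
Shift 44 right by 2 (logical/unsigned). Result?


0b101100 >> 2 = 0b1011 = 11

11


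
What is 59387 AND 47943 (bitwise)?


0b1110011111111011 & 0b1011101101000111 = 0b1010001101000011 = 41795

41795


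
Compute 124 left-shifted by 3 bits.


0b1111100 << 3 = 0b1111100000 = 992

992


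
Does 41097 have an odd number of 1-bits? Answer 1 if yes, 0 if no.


0b1010000010001001 has 5 ones => parity 1

1


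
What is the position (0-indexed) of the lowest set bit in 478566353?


0b11100100001100101011111010001. Lowest set bit at position 0

0


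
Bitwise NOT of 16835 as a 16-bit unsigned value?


~0b100000111000011 = 0b1011111000111100 = 48700 (16-bit unsigned)

48700


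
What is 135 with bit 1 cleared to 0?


135 & ~(1 << 1) = 133

133


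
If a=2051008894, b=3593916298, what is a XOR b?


2051008894 ^ 3593916298 = 2886280948

2886280948


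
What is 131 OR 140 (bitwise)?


0b10000011 | 0b10001100 = 0b10001111 = 143

143


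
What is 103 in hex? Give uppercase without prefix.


103 = 67 hex

67


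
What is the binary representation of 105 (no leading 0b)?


105 = 1101001 in binary

1101001


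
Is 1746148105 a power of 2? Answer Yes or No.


0b1101000000101000001101100001001. Multiple bits set => No

No


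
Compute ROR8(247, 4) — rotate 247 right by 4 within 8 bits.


Rotate 0b11110111 right by 4 (8-bit) = 0b1111111 = 127

127


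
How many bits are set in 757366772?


0b101101001001000111111111110100 has 18 set bits

18


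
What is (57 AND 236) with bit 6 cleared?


Step 1: 57 & 236 = 40
Step 2: 40 & ~(1 << 6) = 40

40


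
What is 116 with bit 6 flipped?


116 ^ (1 << 6) = 116 ^ 64 = 52

52


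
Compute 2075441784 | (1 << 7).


2075441784 | (1 << 7) = 2075441784 | 128 = 2075441912

2075441912


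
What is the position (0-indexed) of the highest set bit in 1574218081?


0b1011101110101001010100101100001. Highest set bit at position 30

30


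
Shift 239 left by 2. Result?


0b11101111 << 2 = 0b1110111100 = 956

956


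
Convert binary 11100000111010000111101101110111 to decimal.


11100000111010000111101101110111 in decimal = 3773332343

3773332343


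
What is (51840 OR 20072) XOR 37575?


Step 1: 51840 | 20072 = 52968
Step 2: 52968 ^ 37575 = 23599

23599


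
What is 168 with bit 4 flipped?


168 ^ (1 << 4) = 168 ^ 16 = 184

184


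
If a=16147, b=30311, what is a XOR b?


16147 ^ 30311 = 18804

18804


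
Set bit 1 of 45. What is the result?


45 | (1 << 1) = 45 | 2 = 47

47


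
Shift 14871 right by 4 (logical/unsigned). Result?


0b11101000010111 >> 4 = 0b1110100001 = 929

929


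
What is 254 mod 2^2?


254 & 3 = 2

2


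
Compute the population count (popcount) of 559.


0b1000101111 has 6 set bits

6


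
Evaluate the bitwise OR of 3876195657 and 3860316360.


0b11100111000010100000110101001001 | 0b11100110000101111100000011001000 = 0b11100111000111111100110111001001 = 3877621193

3877621193


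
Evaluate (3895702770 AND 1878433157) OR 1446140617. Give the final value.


Step 1: 3895702770 & 1878433157 = 1748145280
Step 2: 1748145280 | 1446140617 = 2117263049

2117263049


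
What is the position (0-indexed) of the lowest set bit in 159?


0b10011111. Lowest set bit at position 0

0


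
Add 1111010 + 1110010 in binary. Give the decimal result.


1111010 + 1110010 = 11101100 = 236

236


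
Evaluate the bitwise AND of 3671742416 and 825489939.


0b11011010110110100101011111010000 & 0b110001001100111111101000010011 = 0b10000000100100101001000010000 = 269636112

269636112


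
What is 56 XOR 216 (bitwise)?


0b111000 ^ 0b11011000 = 0b11100000 = 224

224


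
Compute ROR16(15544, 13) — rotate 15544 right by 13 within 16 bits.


Rotate 0b11110010111000 right by 13 (16-bit) = 0b1110010111000001 = 58817

58817


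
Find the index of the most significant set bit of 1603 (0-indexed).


0b11001000011. Highest set bit at position 10

10


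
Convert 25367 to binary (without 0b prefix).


25367 = 110001100010111 in binary

110001100010111


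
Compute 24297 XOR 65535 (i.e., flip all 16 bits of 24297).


24297 ^ 65535 = 41238

41238


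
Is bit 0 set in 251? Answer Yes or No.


0b11111011, bit 0 = 1. Yes

Yes


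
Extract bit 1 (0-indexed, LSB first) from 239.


0b11101111, position 1 = 1

1


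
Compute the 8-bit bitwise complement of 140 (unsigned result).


~0b10001100 = 0b1110011 = 115 (8-bit unsigned)

115


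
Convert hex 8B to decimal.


8B hex = 139 decimal

139


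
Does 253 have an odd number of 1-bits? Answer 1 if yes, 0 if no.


0b11111101 has 7 ones => parity 1

1


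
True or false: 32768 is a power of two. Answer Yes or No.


0b1000000000000000. Only one bit set => Yes

Yes


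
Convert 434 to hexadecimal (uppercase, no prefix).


434 = 1B2 hex

1B2


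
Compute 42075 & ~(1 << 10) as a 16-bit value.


42075 & ~(1 << 10) = 41051

41051


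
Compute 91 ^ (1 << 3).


91 ^ (1 << 3) = 91 ^ 8 = 83

83


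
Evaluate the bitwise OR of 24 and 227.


0b11000 | 0b11100011 = 0b11111011 = 251

251


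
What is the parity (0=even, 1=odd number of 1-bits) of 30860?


0b111100010001100 has 7 ones => parity 1

1


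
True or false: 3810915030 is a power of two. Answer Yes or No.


0b11100011001001011111001011010110. Multiple bits set => No

No


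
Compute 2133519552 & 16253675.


0b1111111001010101110110011000000 & 0b111110000000001011101011 = 0b1010000000000011000000 = 2621632

2621632


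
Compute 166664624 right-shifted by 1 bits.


0b1001111011110001100110110000 >> 1 = 0b100111101111000110011011000 = 83332312

83332312


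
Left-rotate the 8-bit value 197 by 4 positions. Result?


Rotate 0b11000101 left by 4 (8-bit) = 0b1011100 = 92

92


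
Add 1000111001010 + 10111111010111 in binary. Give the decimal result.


1000111001010 + 10111111010111 = 100000110100001 = 16801

16801


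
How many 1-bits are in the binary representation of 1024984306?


0b111101000110000000010011110010 has 13 set bits

13


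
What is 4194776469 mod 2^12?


4194776469 & 4095 = 1429

1429


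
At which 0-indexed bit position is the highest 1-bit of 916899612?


0b110110101001101100011100011100. Highest set bit at position 29

29


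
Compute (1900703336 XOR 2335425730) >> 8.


Step 1: 1900703336 ^ 2335425730 = 4202277546
Step 2: 4202277546 >> 8 = 16415146

16415146


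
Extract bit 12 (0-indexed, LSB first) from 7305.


0b1110010001001, position 12 = 1

1


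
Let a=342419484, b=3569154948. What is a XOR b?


342419484 ^ 3569154948 = 3235124120

3235124120


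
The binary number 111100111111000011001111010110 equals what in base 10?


111100111111000011001111010110 in decimal = 1023161302

1023161302


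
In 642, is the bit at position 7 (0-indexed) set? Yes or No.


0b1010000010, bit 7 = 1. Yes

Yes


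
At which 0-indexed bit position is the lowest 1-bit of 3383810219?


0b11001001101100001101100010101011. Lowest set bit at position 0

0


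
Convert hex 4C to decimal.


4C hex = 76 decimal

76


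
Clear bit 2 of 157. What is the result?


157 & ~(1 << 2) = 153

153


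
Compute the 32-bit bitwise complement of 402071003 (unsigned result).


~0b10111111101110001110111011011 = 0b11101000000010001110001000100100 = 3892896292 (32-bit unsigned)

3892896292
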